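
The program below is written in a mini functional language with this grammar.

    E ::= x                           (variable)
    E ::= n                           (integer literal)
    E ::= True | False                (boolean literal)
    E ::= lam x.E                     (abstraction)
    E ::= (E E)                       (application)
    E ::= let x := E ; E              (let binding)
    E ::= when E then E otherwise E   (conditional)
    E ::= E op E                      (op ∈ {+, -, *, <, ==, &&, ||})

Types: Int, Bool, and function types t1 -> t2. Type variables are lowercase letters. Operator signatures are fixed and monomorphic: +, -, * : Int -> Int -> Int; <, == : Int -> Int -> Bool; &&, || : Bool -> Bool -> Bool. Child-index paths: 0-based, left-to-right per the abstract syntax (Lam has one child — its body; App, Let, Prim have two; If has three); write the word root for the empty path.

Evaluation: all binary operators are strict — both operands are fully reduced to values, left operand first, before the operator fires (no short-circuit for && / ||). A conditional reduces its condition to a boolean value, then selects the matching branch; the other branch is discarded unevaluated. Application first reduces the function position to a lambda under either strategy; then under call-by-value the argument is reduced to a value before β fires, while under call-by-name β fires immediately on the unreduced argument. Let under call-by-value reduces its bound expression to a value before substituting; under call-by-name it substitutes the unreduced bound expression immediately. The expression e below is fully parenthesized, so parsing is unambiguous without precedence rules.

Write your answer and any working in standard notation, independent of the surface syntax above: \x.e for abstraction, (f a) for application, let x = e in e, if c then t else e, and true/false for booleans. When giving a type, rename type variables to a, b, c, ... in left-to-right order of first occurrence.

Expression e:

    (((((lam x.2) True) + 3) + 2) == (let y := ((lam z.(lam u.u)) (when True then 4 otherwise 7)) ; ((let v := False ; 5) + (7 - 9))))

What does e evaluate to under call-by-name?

Working:
step 0: (((((\x.2) true) + 3) + 2) == (let y = ((\z.(\u.u)) (if true then 4 else 7)) in ((let v = false in 5) + (7 - 9))))
step 1: [beta@0.0.0] (((2 + 3) + 2) == (let y = ((\z.(\u.u)) (if true then 4 else 7)) in ((let v = false in 5) + (7 - 9))))
step 2: [delta@0.0] ((5 + 2) == (let y = ((\z.(\u.u)) (if true then 4 else 7)) in ((let v = false in 5) + (7 - 9))))
step 3: [delta@0] (7 == (let y = ((\z.(\u.u)) (if true then 4 else 7)) in ((let v = false in 5) + (7 - 9))))
step 4: [let@1] (7 == ((let v = false in 5) + (7 - 9)))
step 5: [let@1.0] (7 == (5 + (7 - 9)))
step 6: [delta@1.1] (7 == (5 + -2))
step 7: [delta@1] (7 == 3)
step 8: [delta@root] false

Answer: false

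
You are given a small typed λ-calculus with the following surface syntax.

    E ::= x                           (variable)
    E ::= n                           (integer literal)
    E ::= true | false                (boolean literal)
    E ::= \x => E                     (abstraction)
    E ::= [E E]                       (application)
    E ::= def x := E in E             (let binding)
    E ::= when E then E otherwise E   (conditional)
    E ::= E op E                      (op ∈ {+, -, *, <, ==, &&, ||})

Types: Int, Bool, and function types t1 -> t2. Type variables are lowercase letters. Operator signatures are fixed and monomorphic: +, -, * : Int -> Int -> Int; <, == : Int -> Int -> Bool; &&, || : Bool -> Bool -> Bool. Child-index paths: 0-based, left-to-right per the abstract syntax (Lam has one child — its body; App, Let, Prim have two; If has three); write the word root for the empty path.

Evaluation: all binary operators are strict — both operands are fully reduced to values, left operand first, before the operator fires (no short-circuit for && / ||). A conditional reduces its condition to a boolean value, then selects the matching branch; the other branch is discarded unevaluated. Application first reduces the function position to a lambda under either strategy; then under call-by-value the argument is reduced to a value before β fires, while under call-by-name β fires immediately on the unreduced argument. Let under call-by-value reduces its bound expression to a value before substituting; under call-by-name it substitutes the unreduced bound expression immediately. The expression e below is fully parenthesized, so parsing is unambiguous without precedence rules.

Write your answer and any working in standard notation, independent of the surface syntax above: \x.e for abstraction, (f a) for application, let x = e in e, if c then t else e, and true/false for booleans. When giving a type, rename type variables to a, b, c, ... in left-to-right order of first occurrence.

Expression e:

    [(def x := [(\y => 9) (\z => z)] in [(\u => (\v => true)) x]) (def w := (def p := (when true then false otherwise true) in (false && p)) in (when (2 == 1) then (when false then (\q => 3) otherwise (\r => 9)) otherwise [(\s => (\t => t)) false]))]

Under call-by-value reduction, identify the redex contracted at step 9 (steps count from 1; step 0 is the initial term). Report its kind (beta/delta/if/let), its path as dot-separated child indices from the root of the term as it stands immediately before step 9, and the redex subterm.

Working:
step 0: ((let x = ((\y.9) (\z.z)) in ((\u.(\v.true)) x)) (let w = (let p = (if true then false else true) in (false && p)) in (if (2 == 1) then (if false then (\q.3) else (\r.9)) else ((\s.(\t.t)) false))))
step 1: [beta@0.0] ((let x = 9 in ((\u.(\v.true)) x)) (let w = (let p = (if true then false else true) in (false && p)) in (if (2 == 1) then (if false then (\q.3) else (\r.9)) else ((\s.(\t.t)) false))))
step 2: [let@0] (((\u.(\v.true)) 9) (let w = (let p = (if true then false else true) in (false && p)) in (if (2 == 1) then (if false then (\q.3) else (\r.9)) else ((\s.(\t.t)) false))))
step 3: [beta@0] ((\v.true) (let w = (let p = (if true then false else true) in (false && p)) in (if (2 == 1) then (if false then (\q.3) else (\r.9)) else ((\s.(\t.t)) false))))
step 4: [if@1.0.0] ((\v.true) (let w = (let p = false in (false && p)) in (if (2 == 1) then (if false then (\q.3) else (\r.9)) else ((\s.(\t.t)) false))))
step 5: [let@1.0] ((\v.true) (let w = (false && false) in (if (2 == 1) then (if false then (\q.3) else (\r.9)) else ((\s.(\t.t)) false))))
step 6: [delta@1.0] ((\v.true) (let w = false in (if (2 == 1) then (if false then (\q.3) else (\r.9)) else ((\s.(\t.t)) false))))
step 7: [let@1] ((\v.true) (if (2 == 1) then (if false then (\q.3) else (\r.9)) else ((\s.(\t.t)) false)))
step 8: [delta@1.0] ((\v.true) (if false then (if false then (\q.3) else (\r.9)) else ((\s.(\t.t)) false)))
step 9: [if@1] ((\v.true) ((\s.(\t.t)) false))

Answer: if at 1 : (if false then (if false then (\q.3) else (\r.9)) else ((\s.(\t.t)) false))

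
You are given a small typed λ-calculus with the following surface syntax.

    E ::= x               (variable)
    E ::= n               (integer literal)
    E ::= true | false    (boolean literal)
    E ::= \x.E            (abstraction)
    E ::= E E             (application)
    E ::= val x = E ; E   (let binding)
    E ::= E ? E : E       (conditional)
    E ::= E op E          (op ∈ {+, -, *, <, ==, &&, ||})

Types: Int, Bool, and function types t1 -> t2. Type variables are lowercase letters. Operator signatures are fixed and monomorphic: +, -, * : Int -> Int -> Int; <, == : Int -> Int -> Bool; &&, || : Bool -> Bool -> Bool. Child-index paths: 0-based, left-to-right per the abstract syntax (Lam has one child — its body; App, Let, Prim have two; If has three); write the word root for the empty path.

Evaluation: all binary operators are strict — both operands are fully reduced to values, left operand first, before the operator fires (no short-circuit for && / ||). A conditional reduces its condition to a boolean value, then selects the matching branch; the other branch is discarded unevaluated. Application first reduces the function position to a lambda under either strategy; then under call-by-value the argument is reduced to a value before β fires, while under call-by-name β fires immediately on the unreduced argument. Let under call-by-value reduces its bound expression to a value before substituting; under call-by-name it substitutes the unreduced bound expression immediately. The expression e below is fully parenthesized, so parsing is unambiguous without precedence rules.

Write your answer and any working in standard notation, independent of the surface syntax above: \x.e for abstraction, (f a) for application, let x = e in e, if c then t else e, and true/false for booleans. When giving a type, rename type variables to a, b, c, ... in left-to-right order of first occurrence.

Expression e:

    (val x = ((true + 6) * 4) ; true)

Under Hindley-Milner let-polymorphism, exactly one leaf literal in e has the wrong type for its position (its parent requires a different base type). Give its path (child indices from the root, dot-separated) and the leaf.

Derivation:
  unify Bool ~ Int
  FAIL: mismatch Bool ~ Int

Answer: 0.0.0 : true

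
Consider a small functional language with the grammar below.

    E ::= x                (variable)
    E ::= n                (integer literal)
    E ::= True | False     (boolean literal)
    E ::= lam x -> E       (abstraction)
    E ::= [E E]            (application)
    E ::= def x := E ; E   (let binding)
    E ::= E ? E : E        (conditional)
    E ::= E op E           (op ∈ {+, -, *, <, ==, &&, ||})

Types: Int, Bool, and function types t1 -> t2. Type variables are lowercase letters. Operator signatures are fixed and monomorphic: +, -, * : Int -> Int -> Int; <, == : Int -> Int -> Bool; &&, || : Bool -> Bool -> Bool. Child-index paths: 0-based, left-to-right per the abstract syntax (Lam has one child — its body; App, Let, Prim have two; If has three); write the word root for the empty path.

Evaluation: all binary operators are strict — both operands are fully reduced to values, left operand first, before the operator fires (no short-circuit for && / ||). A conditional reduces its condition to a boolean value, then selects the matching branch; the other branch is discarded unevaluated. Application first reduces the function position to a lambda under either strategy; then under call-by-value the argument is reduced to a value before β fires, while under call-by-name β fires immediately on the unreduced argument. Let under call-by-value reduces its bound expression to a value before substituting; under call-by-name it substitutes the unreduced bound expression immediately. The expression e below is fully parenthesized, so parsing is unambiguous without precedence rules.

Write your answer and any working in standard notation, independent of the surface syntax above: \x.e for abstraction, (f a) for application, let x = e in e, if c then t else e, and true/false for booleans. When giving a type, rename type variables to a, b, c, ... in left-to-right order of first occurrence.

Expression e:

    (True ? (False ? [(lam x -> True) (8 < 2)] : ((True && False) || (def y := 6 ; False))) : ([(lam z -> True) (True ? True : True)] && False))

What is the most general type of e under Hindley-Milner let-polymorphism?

Answer: Bool

Trace:
  unify Bool ~ Bool
  unify Bool ~ Bool
\x._ : a -> Bool
  unify Int ~ Int
  unify Int ~ Int
  unify a -> Bool ~ Bool -> b
  unify a ~ Bool
  unify Bool ~ b
_ _ : Bool
  unify Bool ~ Bool
  unify Bool ~ Bool
  unify Bool ~ Bool
let y : Int
  unify Bool ~ Bool
  unify Bool ~ Bool
\z._ : c -> Bool
  unify Bool ~ Bool
  unify Bool ~ Bool
  unify c -> Bool ~ Bool -> d
  unify c ~ Bool
  unify Bool ~ d
_ _ : Bool
  unify Bool ~ Bool
  unify Bool ~ Bool
  unify Bool ~ Bool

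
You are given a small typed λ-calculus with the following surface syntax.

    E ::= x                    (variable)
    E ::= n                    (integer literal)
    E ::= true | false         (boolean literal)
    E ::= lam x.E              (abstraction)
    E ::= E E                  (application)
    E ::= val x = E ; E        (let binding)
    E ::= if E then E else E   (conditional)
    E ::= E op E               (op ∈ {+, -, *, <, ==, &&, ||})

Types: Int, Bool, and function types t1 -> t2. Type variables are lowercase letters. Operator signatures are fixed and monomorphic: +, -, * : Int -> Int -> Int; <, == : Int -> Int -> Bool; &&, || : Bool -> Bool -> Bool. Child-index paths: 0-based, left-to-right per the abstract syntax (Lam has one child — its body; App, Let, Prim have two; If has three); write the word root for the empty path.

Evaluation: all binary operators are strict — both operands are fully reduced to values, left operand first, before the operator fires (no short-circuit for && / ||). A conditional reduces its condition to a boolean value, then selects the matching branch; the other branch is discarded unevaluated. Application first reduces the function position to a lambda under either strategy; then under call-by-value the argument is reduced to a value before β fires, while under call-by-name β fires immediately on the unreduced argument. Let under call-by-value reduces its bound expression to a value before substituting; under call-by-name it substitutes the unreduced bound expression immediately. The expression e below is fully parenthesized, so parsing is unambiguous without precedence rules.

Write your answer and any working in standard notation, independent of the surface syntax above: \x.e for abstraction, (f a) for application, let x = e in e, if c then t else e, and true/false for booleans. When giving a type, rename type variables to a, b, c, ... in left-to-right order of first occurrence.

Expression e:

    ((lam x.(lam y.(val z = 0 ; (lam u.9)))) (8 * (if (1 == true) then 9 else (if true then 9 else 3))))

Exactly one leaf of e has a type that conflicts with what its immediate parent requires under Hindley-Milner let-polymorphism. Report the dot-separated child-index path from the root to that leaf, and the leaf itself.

Derivation:
let z : Int
\u._ : c -> Int
\y._ : b -> c -> Int
\x._ : a -> b -> c -> Int
  unify Int ~ Int
  unify Int ~ Int
  unify Bool ~ Int
  FAIL: mismatch Bool ~ Int

Answer: 1.1.0.1 : true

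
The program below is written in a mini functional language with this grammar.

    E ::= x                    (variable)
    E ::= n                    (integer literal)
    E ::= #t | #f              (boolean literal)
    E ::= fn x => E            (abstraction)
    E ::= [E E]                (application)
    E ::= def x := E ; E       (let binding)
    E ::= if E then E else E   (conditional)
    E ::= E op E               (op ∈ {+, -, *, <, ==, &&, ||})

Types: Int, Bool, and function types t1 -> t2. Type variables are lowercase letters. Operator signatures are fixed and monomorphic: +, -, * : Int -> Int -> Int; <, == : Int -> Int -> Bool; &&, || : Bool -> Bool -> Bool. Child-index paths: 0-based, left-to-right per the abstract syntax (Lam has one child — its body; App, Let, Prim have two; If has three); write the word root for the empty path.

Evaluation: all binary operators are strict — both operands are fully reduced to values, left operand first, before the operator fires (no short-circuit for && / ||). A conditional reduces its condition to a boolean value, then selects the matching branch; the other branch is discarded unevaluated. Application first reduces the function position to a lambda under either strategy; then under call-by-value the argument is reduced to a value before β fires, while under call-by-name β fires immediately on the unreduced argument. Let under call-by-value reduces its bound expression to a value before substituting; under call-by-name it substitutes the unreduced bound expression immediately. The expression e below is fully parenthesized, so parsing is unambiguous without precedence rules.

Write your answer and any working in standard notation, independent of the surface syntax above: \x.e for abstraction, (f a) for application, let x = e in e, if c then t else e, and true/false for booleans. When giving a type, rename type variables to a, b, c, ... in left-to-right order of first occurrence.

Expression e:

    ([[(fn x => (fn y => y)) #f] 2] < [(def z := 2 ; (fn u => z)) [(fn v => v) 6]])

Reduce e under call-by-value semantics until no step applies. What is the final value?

Trace:
step 0: ((((\x.(\y.y)) false) 2) < ((let z = 2 in (\u.z)) ((\v.v) 6)))
step 1: [beta@0.0] (((\y.y) 2) < ((let z = 2 in (\u.z)) ((\v.v) 6)))
step 2: [beta@0] (2 < ((let z = 2 in (\u.z)) ((\v.v) 6)))
step 3: [let@1.0] (2 < ((\u.2) ((\v.v) 6)))
step 4: [beta@1.1] (2 < ((\u.2) 6))
step 5: [beta@1] (2 < 2)
step 6: [delta@root] false

Answer: false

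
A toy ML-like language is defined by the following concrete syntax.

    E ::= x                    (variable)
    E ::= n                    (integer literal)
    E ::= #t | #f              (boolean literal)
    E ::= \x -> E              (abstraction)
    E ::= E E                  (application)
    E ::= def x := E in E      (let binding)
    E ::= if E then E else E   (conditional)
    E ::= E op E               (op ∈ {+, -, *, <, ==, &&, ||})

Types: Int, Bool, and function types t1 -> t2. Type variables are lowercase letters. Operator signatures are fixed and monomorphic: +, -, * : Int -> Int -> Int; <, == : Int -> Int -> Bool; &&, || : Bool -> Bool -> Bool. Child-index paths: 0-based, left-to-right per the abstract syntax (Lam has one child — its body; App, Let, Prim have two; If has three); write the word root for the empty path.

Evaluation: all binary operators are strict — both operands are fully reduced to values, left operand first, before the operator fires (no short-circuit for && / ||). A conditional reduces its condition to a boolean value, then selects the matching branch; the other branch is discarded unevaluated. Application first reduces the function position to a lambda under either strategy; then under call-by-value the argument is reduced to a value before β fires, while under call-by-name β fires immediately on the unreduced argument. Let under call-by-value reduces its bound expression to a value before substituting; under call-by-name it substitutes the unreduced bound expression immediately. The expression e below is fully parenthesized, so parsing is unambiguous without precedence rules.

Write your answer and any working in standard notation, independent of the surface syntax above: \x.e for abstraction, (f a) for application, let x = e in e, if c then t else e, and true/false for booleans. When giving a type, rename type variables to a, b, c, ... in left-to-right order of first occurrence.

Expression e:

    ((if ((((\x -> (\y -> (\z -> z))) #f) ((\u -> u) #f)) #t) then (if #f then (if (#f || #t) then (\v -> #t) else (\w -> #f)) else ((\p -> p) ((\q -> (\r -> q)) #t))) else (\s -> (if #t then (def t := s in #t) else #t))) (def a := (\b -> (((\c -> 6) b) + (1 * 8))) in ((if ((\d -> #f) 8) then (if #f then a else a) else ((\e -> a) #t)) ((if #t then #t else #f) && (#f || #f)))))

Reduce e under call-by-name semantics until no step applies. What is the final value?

Answer: true

Trace:
step 0: ((if ((((\x.(\y.(\z.z))) false) ((\u.u) false)) true) then (if false then (if (false || true) then (\v.true) else (\w.false)) else ((\p.p) ((\q.(\r.q)) true))) else (\s.(if true then (let t = s in true) else true))) (let a = (\b.(((\c.6) b) + (1 * 8))) in ((if ((\d.false) 8) then (if false then a else a) else ((\e.a) true)) ((if true then true else false) && (false || false)))))
step 1: [beta@0.0.0.0] ((if (((\y.(\z.z)) ((\u.u) false)) true) then (if false then (if (false || true) then (\v.true) else (\w.false)) else ((\p.p) ((\q.(\r.q)) true))) else (\s.(if true then (let t = s in true) else true))) (let a = (\b.(((\c.6) b) + (1 * 8))) in ((if ((\d.false) 8) then (if false then a else a) else ((\e.a) true)) ((if true then true else false) && (false || false)))))
step 2: [beta@0.0.0] ((if ((\z.z) true) then (if false then (if (false || true) then (\v.true) else (\w.false)) else ((\p.p) ((\q.(\r.q)) true))) else (\s.(if true then (let t = s in true) else true))) (let a = (\b.(((\c.6) b) + (1 * 8))) in ((if ((\d.false) 8) then (if false then a else a) else ((\e.a) true)) ((if true then true else false) && (false || false)))))
step 3: [beta@0.0] ((if true then (if false then (if (false || true) then (\v.true) else (\w.false)) else ((\p.p) ((\q.(\r.q)) true))) else (\s.(if true then (let t = s in true) else true))) (let a = (\b.(((\c.6) b) + (1 * 8))) in ((if ((\d.false) 8) then (if false then a else a) else ((\e.a) true)) ((if true then true else false) && (false || false)))))
step 4: [if@0] ((if false then (if (false || true) then (\v.true) else (\w.false)) else ((\p.p) ((\q.(\r.q)) true))) (let a = (\b.(((\c.6) b) + (1 * 8))) in ((if ((\d.false) 8) then (if false then a else a) else ((\e.a) true)) ((if true then true else false) && (false || false)))))
step 5: [if@0] (((\p.p) ((\q.(\r.q)) true)) (let a = (\b.(((\c.6) b) + (1 * 8))) in ((if ((\d.false) 8) then (if false then a else a) else ((\e.a) true)) ((if true then true else false) && (false || false)))))
step 6: [beta@0] (((\q.(\r.q)) true) (let a = (\b.(((\c.6) b) + (1 * 8))) in ((if ((\d.false) 8) then (if false then a else a) else ((\e.a) true)) ((if true then true else false) && (false || false)))))
step 7: [beta@0] ((\r.true) (let a = (\b.(((\c.6) b) + (1 * 8))) in ((if ((\d.false) 8) then (if false then a else a) else ((\e.a) true)) ((if true then true else false) && (false || false)))))
step 8: [beta@root] true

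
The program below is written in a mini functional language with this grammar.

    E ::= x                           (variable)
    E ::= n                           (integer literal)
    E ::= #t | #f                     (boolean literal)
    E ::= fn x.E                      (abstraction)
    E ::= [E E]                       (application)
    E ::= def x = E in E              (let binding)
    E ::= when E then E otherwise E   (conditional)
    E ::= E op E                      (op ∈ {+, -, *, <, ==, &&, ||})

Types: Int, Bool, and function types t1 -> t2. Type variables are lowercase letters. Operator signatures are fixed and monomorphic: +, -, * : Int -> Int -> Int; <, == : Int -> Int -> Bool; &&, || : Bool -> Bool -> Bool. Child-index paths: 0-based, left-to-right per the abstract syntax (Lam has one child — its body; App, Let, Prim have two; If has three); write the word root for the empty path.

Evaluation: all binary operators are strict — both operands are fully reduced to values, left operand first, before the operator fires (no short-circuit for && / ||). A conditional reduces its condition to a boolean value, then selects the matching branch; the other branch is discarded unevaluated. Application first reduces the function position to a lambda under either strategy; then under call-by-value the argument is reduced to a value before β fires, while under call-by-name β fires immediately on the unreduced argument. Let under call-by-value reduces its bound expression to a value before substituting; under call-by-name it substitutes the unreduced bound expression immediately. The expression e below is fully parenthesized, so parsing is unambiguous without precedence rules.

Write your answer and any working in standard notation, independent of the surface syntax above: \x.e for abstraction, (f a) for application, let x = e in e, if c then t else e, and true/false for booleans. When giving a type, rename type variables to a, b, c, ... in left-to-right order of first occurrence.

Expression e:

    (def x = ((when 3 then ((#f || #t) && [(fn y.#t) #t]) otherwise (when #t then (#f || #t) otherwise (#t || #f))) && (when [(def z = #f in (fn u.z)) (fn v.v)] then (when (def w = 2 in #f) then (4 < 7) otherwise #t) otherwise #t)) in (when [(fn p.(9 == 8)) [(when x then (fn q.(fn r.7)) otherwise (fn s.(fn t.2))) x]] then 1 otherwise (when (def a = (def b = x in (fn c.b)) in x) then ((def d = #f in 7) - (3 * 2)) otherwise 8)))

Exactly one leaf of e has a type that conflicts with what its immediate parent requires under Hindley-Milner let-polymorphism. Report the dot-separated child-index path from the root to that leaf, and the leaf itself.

Answer: 0.0.0 : 3

Trace:
  unify Int ~ Bool
  FAIL: mismatch Int ~ Bool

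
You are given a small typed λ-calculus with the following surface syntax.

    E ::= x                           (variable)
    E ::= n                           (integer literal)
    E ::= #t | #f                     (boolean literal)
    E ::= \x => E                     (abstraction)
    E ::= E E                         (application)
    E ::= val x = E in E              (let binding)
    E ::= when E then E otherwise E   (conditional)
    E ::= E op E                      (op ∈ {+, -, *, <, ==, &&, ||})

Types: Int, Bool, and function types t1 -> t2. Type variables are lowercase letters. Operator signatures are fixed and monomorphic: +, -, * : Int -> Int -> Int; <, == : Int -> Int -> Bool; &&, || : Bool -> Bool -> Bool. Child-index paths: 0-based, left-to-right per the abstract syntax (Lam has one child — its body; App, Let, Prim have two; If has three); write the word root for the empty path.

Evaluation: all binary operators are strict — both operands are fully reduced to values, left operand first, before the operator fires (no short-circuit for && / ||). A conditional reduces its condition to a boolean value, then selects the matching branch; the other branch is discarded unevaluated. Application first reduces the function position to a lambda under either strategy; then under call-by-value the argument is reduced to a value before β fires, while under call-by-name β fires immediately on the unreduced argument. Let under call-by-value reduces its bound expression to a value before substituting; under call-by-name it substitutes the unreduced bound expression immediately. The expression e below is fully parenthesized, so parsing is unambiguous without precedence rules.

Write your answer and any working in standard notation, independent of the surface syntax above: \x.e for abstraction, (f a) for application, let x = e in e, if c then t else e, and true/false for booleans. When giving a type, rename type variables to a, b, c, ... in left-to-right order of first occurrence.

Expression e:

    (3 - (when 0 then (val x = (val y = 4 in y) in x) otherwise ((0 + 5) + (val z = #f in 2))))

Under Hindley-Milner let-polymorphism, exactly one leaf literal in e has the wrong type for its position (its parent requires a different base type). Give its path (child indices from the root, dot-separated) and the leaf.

Trace:
  unify Int ~ Int
  unify Int ~ Bool
  FAIL: mismatch Int ~ Bool

Answer: 1.0 : 0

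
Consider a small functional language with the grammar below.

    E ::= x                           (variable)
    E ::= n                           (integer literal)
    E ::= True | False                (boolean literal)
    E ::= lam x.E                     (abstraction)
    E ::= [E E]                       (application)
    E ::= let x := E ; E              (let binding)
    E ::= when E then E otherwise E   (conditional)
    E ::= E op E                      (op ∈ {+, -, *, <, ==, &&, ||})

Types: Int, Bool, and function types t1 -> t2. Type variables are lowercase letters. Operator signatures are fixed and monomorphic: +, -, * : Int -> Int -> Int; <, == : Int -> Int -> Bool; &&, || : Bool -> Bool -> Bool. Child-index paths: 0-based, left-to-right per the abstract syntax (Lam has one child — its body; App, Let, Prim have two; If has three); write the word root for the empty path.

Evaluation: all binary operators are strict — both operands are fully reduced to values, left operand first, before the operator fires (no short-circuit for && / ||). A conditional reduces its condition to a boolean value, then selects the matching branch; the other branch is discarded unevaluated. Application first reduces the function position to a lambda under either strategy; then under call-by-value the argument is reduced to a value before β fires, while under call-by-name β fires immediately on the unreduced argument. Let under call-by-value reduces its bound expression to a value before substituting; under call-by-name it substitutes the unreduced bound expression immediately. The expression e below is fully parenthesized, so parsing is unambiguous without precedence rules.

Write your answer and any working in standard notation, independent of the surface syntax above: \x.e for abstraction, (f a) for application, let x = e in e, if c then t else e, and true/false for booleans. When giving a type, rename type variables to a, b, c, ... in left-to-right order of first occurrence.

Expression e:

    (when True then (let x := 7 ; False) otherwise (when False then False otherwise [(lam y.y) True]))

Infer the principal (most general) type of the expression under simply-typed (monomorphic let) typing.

Answer: Bool

Working:
  unify Bool ~ Bool
let x : Int
  unify Bool ~ Bool
y : a
\y._ : a -> a
  unify a -> a ~ Bool -> b
  unify a ~ Bool
  unify Bool ~ b
_ _ : Bool
  unify Bool ~ Bool
  unify Bool ~ Bool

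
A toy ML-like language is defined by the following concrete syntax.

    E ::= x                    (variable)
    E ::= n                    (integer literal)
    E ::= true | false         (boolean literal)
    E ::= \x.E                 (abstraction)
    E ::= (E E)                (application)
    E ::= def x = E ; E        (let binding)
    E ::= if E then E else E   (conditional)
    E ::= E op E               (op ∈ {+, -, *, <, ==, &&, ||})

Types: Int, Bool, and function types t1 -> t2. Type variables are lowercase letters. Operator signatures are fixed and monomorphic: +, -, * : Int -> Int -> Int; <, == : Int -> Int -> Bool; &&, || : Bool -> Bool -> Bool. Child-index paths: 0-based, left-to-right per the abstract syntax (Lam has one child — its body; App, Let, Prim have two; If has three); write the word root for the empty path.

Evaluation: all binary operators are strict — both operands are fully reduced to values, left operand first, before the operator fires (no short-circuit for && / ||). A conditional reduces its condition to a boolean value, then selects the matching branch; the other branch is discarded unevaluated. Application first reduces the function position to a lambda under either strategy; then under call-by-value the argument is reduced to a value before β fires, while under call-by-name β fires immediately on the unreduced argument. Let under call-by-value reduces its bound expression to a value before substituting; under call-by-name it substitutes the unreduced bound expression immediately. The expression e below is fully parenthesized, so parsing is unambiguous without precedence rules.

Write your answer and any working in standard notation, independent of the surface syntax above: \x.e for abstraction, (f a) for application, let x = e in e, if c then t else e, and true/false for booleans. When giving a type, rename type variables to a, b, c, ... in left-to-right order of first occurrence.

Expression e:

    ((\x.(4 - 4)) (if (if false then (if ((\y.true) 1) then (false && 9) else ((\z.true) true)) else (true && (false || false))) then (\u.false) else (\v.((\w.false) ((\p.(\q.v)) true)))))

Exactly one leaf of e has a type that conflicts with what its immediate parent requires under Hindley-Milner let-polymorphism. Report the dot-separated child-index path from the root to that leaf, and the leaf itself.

Answer: 1.0.1.1.1 : 9

Working:
  unify Int ~ Int
  unify Int ~ Int
\x._ : a -> Int
  unify Bool ~ Bool
\y._ : b -> Bool
  unify b -> Bool ~ Int -> c
  unify b ~ Int
  unify Bool ~ c
_ _ : Bool
  unify Bool ~ Bool
  unify Bool ~ Bool
  unify Int ~ Bool
  FAIL: mismatch Int ~ Bool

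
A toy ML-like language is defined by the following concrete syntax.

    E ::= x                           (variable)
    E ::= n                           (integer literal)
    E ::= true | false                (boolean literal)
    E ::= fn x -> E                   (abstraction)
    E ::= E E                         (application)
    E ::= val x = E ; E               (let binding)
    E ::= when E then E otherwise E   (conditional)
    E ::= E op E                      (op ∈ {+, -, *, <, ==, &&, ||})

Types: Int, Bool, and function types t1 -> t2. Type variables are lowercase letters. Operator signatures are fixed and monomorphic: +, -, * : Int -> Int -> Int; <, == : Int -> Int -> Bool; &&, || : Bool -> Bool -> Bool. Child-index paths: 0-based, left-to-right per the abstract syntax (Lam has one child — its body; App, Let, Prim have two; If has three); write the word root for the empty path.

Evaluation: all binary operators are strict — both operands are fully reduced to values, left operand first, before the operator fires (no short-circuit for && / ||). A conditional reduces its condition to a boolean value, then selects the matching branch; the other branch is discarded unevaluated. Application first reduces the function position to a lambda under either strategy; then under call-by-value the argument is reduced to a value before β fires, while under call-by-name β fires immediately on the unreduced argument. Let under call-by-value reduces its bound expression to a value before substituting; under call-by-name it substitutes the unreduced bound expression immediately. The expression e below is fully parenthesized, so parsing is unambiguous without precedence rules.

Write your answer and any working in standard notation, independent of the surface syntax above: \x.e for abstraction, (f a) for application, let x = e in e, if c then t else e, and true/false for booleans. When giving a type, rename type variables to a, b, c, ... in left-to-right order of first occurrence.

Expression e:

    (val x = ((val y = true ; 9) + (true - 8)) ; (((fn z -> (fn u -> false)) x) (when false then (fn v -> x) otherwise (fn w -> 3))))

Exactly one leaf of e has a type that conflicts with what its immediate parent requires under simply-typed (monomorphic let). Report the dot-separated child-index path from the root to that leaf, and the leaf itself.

Derivation:
let y : Bool
  unify Int ~ Int
  unify Bool ~ Int
  FAIL: mismatch Bool ~ Int

Answer: 0.1.0 : true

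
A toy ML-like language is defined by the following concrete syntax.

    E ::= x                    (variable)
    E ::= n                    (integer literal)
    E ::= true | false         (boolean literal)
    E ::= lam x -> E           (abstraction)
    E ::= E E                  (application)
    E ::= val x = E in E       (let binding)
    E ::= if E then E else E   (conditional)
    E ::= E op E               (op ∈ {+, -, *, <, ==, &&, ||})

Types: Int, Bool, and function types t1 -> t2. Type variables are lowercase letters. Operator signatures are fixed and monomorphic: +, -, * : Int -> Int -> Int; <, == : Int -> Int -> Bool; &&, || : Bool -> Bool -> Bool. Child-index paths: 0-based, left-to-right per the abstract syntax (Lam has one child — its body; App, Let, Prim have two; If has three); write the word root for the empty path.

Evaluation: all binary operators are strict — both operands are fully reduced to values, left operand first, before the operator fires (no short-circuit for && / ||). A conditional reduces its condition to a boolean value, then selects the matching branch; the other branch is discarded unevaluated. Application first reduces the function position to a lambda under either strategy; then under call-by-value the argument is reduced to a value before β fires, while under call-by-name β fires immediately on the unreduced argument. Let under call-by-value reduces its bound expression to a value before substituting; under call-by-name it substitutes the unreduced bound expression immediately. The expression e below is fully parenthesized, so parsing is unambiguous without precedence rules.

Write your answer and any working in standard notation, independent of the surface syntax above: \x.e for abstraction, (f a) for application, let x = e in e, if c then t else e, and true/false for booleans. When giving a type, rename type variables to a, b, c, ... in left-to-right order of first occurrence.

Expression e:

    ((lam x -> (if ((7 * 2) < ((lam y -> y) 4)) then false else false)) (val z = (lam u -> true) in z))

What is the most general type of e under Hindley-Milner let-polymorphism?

Trace:
  unify Int ~ Int
  unify Int ~ Int
  unify Int ~ Int
y : b
\y._ : b -> b
  unify b -> b ~ Int -> c
  unify b ~ Int
  unify Int ~ c
_ _ : Int
  unify Int ~ Int
  unify Bool ~ Bool
  unify Bool ~ Bool
\x._ : a -> Bool
\u._ : d -> Bool
let z : forall. d -> Bool
z : e -> Bool
  unify a -> Bool ~ (e -> Bool) -> f
  unify a ~ e -> Bool
  unify Bool ~ f
_ _ : Bool

Answer: Bool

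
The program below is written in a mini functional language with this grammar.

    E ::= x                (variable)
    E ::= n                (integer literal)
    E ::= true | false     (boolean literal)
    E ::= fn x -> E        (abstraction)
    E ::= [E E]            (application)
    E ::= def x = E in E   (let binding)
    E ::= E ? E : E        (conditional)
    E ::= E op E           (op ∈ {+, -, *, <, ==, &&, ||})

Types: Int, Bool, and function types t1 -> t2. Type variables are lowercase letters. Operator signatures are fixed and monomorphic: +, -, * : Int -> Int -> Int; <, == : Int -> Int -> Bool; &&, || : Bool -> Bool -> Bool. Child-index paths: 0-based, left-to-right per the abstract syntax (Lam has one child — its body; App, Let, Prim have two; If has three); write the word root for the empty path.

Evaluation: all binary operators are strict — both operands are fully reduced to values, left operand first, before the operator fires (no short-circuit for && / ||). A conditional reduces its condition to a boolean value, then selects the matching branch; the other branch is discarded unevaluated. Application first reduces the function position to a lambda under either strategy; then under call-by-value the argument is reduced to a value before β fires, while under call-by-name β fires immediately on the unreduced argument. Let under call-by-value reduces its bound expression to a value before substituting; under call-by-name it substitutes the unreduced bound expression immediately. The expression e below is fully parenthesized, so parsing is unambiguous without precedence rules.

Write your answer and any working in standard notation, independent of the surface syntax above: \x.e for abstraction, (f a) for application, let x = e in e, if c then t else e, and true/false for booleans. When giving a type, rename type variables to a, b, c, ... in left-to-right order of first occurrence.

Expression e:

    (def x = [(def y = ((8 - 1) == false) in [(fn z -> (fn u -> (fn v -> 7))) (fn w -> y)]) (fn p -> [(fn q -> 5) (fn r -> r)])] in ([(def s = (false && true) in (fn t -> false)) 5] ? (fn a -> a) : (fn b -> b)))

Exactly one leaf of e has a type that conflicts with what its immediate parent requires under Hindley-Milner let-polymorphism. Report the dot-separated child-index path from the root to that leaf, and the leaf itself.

Answer: 0.0.0.1 : false

Derivation:
  unify Int ~ Int
  unify Int ~ Int
  unify Int ~ Int
  unify Bool ~ Int
  FAIL: mismatch Bool ~ Int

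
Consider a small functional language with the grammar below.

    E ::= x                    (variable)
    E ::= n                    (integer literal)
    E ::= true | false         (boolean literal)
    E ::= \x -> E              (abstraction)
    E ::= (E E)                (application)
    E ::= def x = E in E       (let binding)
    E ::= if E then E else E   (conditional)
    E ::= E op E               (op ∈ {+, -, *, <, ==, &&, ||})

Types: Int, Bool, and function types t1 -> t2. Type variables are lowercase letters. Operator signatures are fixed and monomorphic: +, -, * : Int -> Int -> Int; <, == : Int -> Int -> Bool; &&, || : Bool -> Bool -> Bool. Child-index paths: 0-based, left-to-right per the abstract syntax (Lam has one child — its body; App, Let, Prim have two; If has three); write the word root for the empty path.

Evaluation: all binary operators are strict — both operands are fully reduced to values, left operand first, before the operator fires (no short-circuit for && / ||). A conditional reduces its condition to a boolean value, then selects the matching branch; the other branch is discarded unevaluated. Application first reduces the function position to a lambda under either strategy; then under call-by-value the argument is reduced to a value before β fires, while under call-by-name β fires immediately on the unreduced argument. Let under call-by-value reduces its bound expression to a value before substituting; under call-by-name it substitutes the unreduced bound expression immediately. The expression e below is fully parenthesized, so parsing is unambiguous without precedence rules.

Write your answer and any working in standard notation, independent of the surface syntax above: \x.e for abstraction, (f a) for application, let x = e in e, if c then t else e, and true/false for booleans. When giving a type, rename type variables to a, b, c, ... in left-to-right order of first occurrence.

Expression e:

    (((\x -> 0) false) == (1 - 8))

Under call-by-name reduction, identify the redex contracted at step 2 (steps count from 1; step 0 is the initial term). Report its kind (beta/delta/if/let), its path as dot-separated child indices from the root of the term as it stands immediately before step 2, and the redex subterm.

Working:
step 0: (((\x.0) false) == (1 - 8))
step 1: [beta@0] (0 == (1 - 8))
step 2: [delta@1] (0 == -7)

Answer: delta at 1 : (1 - 8)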